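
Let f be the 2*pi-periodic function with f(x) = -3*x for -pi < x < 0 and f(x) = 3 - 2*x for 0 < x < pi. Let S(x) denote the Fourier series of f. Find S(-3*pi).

x = -3*pi differs from x = pi by -2 full period(s), and the series is 2*pi-periodic.
At x = pi the one-sided limits are f(pi^-) = 3 - 2*pi and f(pi^+) = 3*pi.
By Dirichlet's theorem the series converges to their average, [(3 - 2*pi) + (3*pi)]/2 = 3/2 + pi/2.

3/2 + pi/2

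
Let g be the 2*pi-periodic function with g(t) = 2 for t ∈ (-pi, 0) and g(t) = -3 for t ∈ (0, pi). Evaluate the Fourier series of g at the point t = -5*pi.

t = -5*pi differs from t = -pi by -2 full period(s), and the series is 2*pi-periodic.
At t = -pi the one-sided limits are g(-pi^-) = -3 and g(-pi^+) = 2.
By Dirichlet's theorem the series converges to their average, [(-3) + (2)]/2 = -1/2.

-1/2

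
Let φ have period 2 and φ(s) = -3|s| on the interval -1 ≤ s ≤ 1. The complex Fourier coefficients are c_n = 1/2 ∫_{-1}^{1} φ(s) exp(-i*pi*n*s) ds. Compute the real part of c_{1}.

6/pi**2

Since φ is real-valued, Re(c_{1}) = 1/2 ∫_{-1}^{1} φ(s) cos(pi*s) ds = a_{1}/2.
φ is even and cos(pi*s) is even, so the integrand is even: ∫_{-1}^{1} φ(s) cos(pi*s) ds = 2∫_0^{1} φ(s) cos(pi*s) ds.
Integrating by parts (boundary term plus one more integral), an antiderivative of (-3*s) cos(pi*s) is -3*s*sin(pi*s)/pi - 3*cos(pi*s)/pi**2; evaluating from 0 to 1: ∫_{0}^{1} (-3*s) cos(pi*s) ds = (3/pi**2) - (-3/pi**2) = 6/pi**2.
So ∫_{-1}^{1} φ(s) cos(pi*s) ds = 12/pi**2.
Hence Re(c_{1}) = (1/2)·(12/pi**2) = 6/pi**2.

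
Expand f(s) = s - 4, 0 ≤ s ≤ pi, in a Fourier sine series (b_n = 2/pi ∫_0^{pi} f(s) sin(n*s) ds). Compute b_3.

2*(-8 + pi)/(3*pi)

b_3 = 2/pi ∫_0^{pi} (s - 4) sin(3*s) ds.
Integrating by parts (boundary term plus one more integral), an antiderivative of (s - 4) sin(3*s) is -s*cos(3*s)/3 + sin(3*s)/9 + 4*cos(3*s)/3; evaluating from 0 to pi: ∫_{0}^{pi} (s - 4) sin(3*s) ds = (-4/3 + pi/3) - (4/3) = -8/3 + pi/3.
Hence b_3 = (2/pi)·(-8/3 + pi/3) = 2*(-8 + pi)/(3*pi).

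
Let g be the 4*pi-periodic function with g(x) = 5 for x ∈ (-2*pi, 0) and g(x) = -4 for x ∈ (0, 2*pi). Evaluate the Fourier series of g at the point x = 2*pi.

1/2

x = 2*pi differs from x = -2*pi by 1 full period(s), and the series is 4*pi-periodic.
At x = -2*pi the one-sided limits are g(-2*pi^-) = -4 and g(-2*pi^+) = 5.
By Dirichlet's theorem the series converges to their average, [(-4) + (5)]/2 = 1/2.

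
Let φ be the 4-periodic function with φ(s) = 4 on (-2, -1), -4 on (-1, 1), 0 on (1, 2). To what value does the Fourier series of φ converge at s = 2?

2

At s = 2 the one-sided limits are φ(2^-) = 0 and φ(2^+) = 4.
By Dirichlet's theorem the series converges to their average, [(0) + (4)]/2 = 2.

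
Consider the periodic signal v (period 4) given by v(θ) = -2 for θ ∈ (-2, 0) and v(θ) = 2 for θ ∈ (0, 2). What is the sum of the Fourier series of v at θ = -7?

2

θ = -7 differs from θ = 1 by -2 full period(s), and the series is 4-periodic.
v is continuous at θ = 1 with value 2, so the series converges to 2 there.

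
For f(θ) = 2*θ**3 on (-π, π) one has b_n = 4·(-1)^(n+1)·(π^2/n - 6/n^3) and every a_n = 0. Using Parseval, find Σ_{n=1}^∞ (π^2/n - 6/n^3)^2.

pi**6/14

Parseval: Σ b_n^2 = (1/π) ∫_{-π}^{π} f(θ)^2 dθ = 8*pi**6/7.
b_n^2 = 16·(π^2/n - 6/n^3)^2, so the sum equals (8*pi**6/7)/16 = pi**6/14.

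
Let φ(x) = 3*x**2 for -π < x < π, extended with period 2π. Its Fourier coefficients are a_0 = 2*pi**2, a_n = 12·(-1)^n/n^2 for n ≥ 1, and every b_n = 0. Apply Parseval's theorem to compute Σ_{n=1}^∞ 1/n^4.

pi**4/90

Parseval: a_0^2/2 + Σ a_n^2 = (1/π) ∫_{-π}^{π} φ(x)^2 dx = 18*pi**4/5.
Subtract a_0^2/2 = 2*pi**4: Σ a_n^2 = 8*pi**4/5.
Since a_n^2 = 144/n^4, Σ 1/n^4 = pi**4/90.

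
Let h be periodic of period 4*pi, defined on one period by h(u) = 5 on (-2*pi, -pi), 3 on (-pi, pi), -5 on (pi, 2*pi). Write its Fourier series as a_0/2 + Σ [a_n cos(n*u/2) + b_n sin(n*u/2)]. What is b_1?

-10/pi

b_1 = (1/(2*pi)) ∫_{-2*pi}^{2*pi} h(u) sin(u/2) du.
Split the integral at the breakpoints.
Directly, an antiderivative of (5) sin(u/2) is -10*cos(u/2); evaluating from -2*pi to -pi: ∫_{-2*pi}^{-pi} (5) sin(u/2) du = (0) - (10) = -10.
Directly, an antiderivative of (3) sin(u/2) is -6*cos(u/2); evaluating from -pi to pi: ∫_{-pi}^{pi} (3) sin(u/2) du = (0) - (0) = 0.
Directly, an antiderivative of (-5) sin(u/2) is 10*cos(u/2); evaluating from pi to 2*pi: ∫_{pi}^{2*pi} (-5) sin(u/2) du = (-10) - (0) = -10.
Summing the pieces and multiplying by (1/(2*pi)) gives b_1 = -10/pi.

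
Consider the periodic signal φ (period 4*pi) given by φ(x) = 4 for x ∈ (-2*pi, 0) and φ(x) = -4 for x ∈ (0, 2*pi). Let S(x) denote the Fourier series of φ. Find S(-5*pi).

4

x = -5*pi differs from x = -pi by -1 full period(s), and the series is 4*pi-periodic.
φ is continuous at x = -pi with value 4, so the series converges to 4 there.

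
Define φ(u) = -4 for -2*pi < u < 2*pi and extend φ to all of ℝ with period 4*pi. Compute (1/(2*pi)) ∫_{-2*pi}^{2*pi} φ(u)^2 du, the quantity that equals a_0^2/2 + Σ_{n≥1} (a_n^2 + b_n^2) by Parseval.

32

(1/(2*pi)) ∫_{-2*pi}^{2*pi} φ(u)^2 du = (1/(2*pi)) · (64*pi) = 32.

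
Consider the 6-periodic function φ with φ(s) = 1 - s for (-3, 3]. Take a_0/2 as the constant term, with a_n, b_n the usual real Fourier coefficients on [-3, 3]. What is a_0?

a_0 = 1/3 ∫_{-3}^{3} φ(s) ds = 1/3 · (6) = 2.

2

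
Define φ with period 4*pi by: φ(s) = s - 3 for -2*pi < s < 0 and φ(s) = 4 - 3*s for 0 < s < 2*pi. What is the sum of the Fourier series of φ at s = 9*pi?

4 - 3*pi

s = 9*pi differs from s = pi by 2 full period(s), and the series is 4*pi-periodic.
φ is continuous at s = pi with value 4 - 3*pi, so the series converges to 4 - 3*pi there.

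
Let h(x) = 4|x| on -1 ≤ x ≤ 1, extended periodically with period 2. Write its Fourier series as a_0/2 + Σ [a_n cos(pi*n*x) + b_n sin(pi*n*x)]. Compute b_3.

b_3 = ∫_{-1}^{1} h(x) sin(3*pi*x) dx.
h is even and sin(3*pi*x) is odd, so the integrand is odd over a symmetric interval and the integral vanishes.

0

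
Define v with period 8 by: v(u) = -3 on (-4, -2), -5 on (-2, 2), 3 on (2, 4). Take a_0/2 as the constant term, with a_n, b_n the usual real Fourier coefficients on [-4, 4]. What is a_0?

-5

a_0 = 1/4 ∫_{-4}^{4} v(u) du = 1/4 · (-20) = -5.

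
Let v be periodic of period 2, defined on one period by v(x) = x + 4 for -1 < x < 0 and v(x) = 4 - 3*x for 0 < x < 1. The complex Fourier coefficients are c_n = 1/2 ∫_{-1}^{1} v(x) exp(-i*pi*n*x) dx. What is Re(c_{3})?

4/(9*pi**2)

Since v is real-valued, Re(c_{3}) = 1/2 ∫_{-1}^{1} v(x) cos(3*pi*x) dx = a_{3}/2.
Split the integral at the breakpoints.
Integrating by parts (boundary term plus one more integral), an antiderivative of (x + 4) cos(3*pi*x) is x*sin(3*pi*x)/(3*pi) + 4*sin(3*pi*x)/(3*pi) + cos(3*pi*x)/(9*pi**2); evaluating from -1 to 0: ∫_{-1}^{0} (x + 4) cos(3*pi*x) dx = (1/(9*pi**2)) - (-1/(9*pi**2)) = 2/(9*pi**2).
Integrating by parts (boundary term plus one more integral), an antiderivative of (4 - 3*x) cos(3*pi*x) is -x*sin(3*pi*x)/pi + 4*sin(3*pi*x)/(3*pi) - cos(3*pi*x)/(3*pi**2); evaluating from 0 to 1: ∫_{0}^{1} (4 - 3*x) cos(3*pi*x) dx = (1/(3*pi**2)) - (-1/(3*pi**2)) = 2/(3*pi**2).
So ∫_{-1}^{1} v(x) cos(3*pi*x) dx = 8/(9*pi**2).
Hence Re(c_{3}) = (1/2)·(8/(9*pi**2)) = 4/(9*pi**2).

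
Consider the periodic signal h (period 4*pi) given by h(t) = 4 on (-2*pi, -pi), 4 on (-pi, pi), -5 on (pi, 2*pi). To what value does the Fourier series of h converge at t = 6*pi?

t = 6*pi differs from t = -2*pi by 2 full period(s), and the series is 4*pi-periodic.
At t = -2*pi the one-sided limits are h(-2*pi^-) = -5 and h(-2*pi^+) = 4.
By Dirichlet's theorem the series converges to their average, [(-5) + (4)]/2 = -1/2.

-1/2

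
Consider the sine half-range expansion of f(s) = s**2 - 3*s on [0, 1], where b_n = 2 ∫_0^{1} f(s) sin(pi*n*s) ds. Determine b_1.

-4/pi - 8/pi**3

b_1 = 2 ∫_0^{1} (s**2 - 3*s) sin(pi*s) ds.
Integrating by parts twice (tabular method), an antiderivative of (s**2 - 3*s) sin(pi*s) is -s**2*cos(pi*s)/pi + 2*s*sin(pi*s)/pi**2 + 3*s*cos(pi*s)/pi - 3*sin(pi*s)/pi**2 + 2*cos(pi*s)/pi**3; evaluating from 0 to 1: ∫_{0}^{1} (s**2 - 3*s) sin(pi*s) ds = (-2/pi - 2/pi**3) - (2/pi**3) = -2/pi - 4/pi**3.
Hence b_1 = 2·(-2/pi - 4/pi**3) = -4/pi - 8/pi**3.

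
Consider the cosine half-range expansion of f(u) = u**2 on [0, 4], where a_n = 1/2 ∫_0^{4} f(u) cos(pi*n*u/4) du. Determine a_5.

-64/(25*pi**2)

a_5 = 1/2 ∫_0^{4} (u**2) cos(5*pi*u/4) du.
Integrating by parts twice (tabular method), an antiderivative of (u**2) cos(5*pi*u/4) is 4*u**2*sin(5*pi*u/4)/(5*pi) + 32*u*cos(5*pi*u/4)/(25*pi**2) - 128*sin(5*pi*u/4)/(125*pi**3); evaluating from 0 to 4: ∫_{0}^{4} (u**2) cos(5*pi*u/4) du = (-128/(25*pi**2)) - (0) = -128/(25*pi**2).
Hence a_5 = (1/2)·(-128/(25*pi**2)) = -64/(25*pi**2).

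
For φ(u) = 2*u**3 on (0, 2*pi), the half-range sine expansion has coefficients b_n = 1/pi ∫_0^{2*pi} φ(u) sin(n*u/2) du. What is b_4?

3 - 8*pi**2

b_4 = 1/pi ∫_0^{2*pi} (2*u**3) sin(2*u) du.
Integrating by parts three times (tabular method), an antiderivative of (2*u**3) sin(2*u) is -u**3*cos(2*u) + 3*u**2*sin(2*u)/2 + 3*u*cos(2*u)/2 - 3*sin(2*u)/4; evaluating from 0 to 2*pi: ∫_{0}^{2*pi} (2*u**3) sin(2*u) du = (pi*(3 - 8*pi**2)) - (0) = pi*(3 - 8*pi**2).
Hence b_4 = (1/pi)·(pi*(3 - 8*pi**2)) = 3 - 8*pi**2.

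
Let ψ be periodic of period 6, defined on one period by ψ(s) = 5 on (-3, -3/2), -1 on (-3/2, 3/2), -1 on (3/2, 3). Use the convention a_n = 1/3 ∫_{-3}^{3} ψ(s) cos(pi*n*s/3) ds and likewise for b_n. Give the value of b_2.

b_2 = 1/3 ∫_{-3}^{3} ψ(s) sin(2*pi*s/3) ds.
Split the integral at the breakpoints.
Directly, an antiderivative of (5) sin(2*pi*s/3) is -15*cos(2*pi*s/3)/(2*pi); evaluating from -3 to -3/2: ∫_{-3}^{-3/2} (5) sin(2*pi*s/3) ds = (15/(2*pi)) - (-15/(2*pi)) = 15/pi.
Directly, an antiderivative of (-1) sin(2*pi*s/3) is 3*cos(2*pi*s/3)/(2*pi); evaluating from -3/2 to 3/2: ∫_{-3/2}^{3/2} (-1) sin(2*pi*s/3) ds = (-3/(2*pi)) - (-3/(2*pi)) = 0.
Directly, an antiderivative of (-1) sin(2*pi*s/3) is 3*cos(2*pi*s/3)/(2*pi); evaluating from 3/2 to 3: ∫_{3/2}^{3} (-1) sin(2*pi*s/3) ds = (3/(2*pi)) - (-3/(2*pi)) = 3/pi.
Summing the pieces and multiplying by (1/3) gives b_2 = 6/pi.

6/pi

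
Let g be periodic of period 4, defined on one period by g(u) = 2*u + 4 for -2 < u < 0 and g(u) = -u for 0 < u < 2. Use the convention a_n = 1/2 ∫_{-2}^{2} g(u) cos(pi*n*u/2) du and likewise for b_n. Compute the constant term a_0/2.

1/2

a_0 = 1/2 ∫_{-2}^{2} g(u) du = 1/2 · (2) = 1.
So the constant term a_0/2 = 1/2.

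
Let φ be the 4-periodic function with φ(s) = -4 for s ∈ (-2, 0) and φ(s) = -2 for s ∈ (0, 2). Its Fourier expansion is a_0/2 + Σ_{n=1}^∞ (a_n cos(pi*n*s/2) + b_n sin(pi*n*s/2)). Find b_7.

4/(7*pi)

b_7 = 1/2 ∫_{-2}^{2} φ(s) sin(7*pi*s/2) ds.
Split the integral at the breakpoints.
Directly, an antiderivative of (-4) sin(7*pi*s/2) is 8*cos(7*pi*s/2)/(7*pi); evaluating from -2 to 0: ∫_{-2}^{0} (-4) sin(7*pi*s/2) ds = (8/(7*pi)) - (-8/(7*pi)) = 16/(7*pi).
Directly, an antiderivative of (-2) sin(7*pi*s/2) is 4*cos(7*pi*s/2)/(7*pi); evaluating from 0 to 2: ∫_{0}^{2} (-2) sin(7*pi*s/2) ds = (-4/(7*pi)) - (4/(7*pi)) = -8/(7*pi).
Summing the pieces and multiplying by (1/2) gives b_7 = 4/(7*pi).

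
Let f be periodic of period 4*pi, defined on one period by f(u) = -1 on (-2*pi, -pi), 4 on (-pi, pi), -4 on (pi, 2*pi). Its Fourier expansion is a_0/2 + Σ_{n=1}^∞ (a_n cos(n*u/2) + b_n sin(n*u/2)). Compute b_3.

b_3 = (1/(2*pi)) ∫_{-2*pi}^{2*pi} f(u) sin(3*u/2) du.
Split the integral at the breakpoints.
Directly, an antiderivative of (-1) sin(3*u/2) is 2*cos(3*u/2)/3; evaluating from -2*pi to -pi: ∫_{-2*pi}^{-pi} (-1) sin(3*u/2) du = (0) - (-2/3) = 2/3.
Directly, an antiderivative of (4) sin(3*u/2) is -8*cos(3*u/2)/3; evaluating from -pi to pi: ∫_{-pi}^{pi} (4) sin(3*u/2) du = (0) - (0) = 0.
Directly, an antiderivative of (-4) sin(3*u/2) is 8*cos(3*u/2)/3; evaluating from pi to 2*pi: ∫_{pi}^{2*pi} (-4) sin(3*u/2) du = (-8/3) - (0) = -8/3.
Summing the pieces and multiplying by (1/(2*pi)) gives b_3 = -1/pi.

-1/pi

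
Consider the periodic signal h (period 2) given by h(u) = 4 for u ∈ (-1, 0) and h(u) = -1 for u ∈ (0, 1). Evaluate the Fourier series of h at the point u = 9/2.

u = 9/2 differs from u = 1/2 by 2 full period(s), and the series is 2-periodic.
h is continuous at u = 1/2 with value -1, so the series converges to -1 there.

-1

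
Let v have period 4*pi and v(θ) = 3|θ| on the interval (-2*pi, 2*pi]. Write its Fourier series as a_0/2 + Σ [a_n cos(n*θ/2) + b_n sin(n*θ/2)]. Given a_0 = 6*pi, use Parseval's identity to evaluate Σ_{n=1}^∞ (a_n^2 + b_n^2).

Parseval: a_0^2/2 + Σ_{n≥1} (a_n^2+b_n^2) = (1/(2*pi)) ∫_{-2*pi}^{2*pi} v(θ)^2 dθ = 24*pi**2.
Subtract a_0^2/2 = 18*pi**2: Σ (a_n^2+b_n^2) = 6*pi**2.

6*pi**2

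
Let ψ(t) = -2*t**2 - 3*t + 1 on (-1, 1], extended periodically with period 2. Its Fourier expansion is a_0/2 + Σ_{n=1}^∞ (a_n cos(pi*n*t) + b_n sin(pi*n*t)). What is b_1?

b_1 = ∫_{-1}^{1} ψ(t) sin(pi*t) dt.
Integrating by parts twice (tabular method), an antiderivative of (-2*t**2 - 3*t + 1) sin(pi*t) is 2*t**2*cos(pi*t)/pi - 4*t*sin(pi*t)/pi**2 + 3*t*cos(pi*t)/pi - 3*sin(pi*t)/pi**2 - cos(pi*t)/pi - 4*cos(pi*t)/pi**3; evaluating from -1 to 1: ∫_{-1}^{1} (-2*t**2 - 3*t + 1) sin(pi*t) dt = (-4/pi + 4/pi**3) - (4/pi**3 + 2/pi) = -6/pi.
Hence b_1 = -6/pi.

-6/pi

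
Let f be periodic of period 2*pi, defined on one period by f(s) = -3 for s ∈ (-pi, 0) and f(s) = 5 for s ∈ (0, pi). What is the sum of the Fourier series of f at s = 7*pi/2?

s = 7*pi/2 differs from s = -pi/2 by 2 full period(s), and the series is 2*pi-periodic.
f is continuous at s = -pi/2 with value -3, so the series converges to -3 there.

-3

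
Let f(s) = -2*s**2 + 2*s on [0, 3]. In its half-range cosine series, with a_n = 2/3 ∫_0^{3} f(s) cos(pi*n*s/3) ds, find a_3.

16/(3*pi**2)

a_3 = 2/3 ∫_0^{3} (-2*s**2 + 2*s) cos(pi*s) ds.
Integrating by parts twice (tabular method), an antiderivative of (-2*s**2 + 2*s) cos(pi*s) is -2*s**2*sin(pi*s)/pi + 2*s*sin(pi*s)/pi - 4*s*cos(pi*s)/pi**2 + 4*sin(pi*s)/pi**3 + 2*cos(pi*s)/pi**2; evaluating from 0 to 3: ∫_{0}^{3} (-2*s**2 + 2*s) cos(pi*s) ds = (10/pi**2) - (2/pi**2) = 8/pi**2.
Hence a_3 = (2/3)·(8/pi**2) = 16/(3*pi**2).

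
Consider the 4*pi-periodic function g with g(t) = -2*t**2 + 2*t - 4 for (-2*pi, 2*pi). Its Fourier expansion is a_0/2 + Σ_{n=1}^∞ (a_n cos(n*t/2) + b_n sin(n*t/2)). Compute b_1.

8

b_1 = (1/(2*pi)) ∫_{-2*pi}^{2*pi} g(t) sin(t/2) dt.
Integrating by parts twice (tabular method), an antiderivative of (-2*t**2 + 2*t - 4) sin(t/2) is 4*t**2*cos(t/2) - 16*t*sin(t/2) - 4*t*cos(t/2) + 8*sin(t/2) - 24*cos(t/2); evaluating from -2*pi to 2*pi: ∫_{-2*pi}^{2*pi} (-2*t**2 + 2*t - 4) sin(t/2) dt = (-16*pi**2 + 24 + 8*pi) - (-16*pi**2 - 8*pi + 24) = 16*pi.
Hence b_1 = (1/(2*pi))·(16*pi) = 8.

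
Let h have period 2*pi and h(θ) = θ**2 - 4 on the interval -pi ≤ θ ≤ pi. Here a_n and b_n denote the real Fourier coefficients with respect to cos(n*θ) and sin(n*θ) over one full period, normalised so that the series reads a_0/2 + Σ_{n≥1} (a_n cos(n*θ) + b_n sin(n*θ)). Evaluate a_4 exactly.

1/4

a_4 = 1/pi ∫_{-pi}^{pi} h(θ) cos(4*θ) dθ.
h is even and cos(4*θ) is even, so the integrand is even and a_4 = 2/pi ∫_0^{pi} h(θ) cos(4*θ) dθ.
Integrating by parts twice (tabular method), an antiderivative of (θ**2 - 4) cos(4*θ) is θ**2*sin(4*θ)/4 + θ*cos(4*θ)/8 - 33*sin(4*θ)/32; evaluating from 0 to pi: ∫_{0}^{pi} (θ**2 - 4) cos(4*θ) dθ = (pi/8) - (0) = pi/8.
Hence a_4 = (2/pi)·(pi/8) = 1/4.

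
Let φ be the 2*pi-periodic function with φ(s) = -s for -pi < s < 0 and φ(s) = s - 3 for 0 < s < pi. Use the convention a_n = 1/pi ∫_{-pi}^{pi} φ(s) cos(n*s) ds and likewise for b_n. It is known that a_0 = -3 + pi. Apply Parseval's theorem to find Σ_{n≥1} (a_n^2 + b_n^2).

Parseval: a_0^2/2 + Σ_{n≥1} (a_n^2+b_n^2) = 1/pi ∫_{-pi}^{pi} φ(s)^2 ds = -3*pi + 2*pi**2/3 + 9.
Subtract a_0^2/2 = (3 - pi)**2/2: Σ (a_n^2+b_n^2) = pi**2/6 + 9/2.

pi**2/6 + 9/2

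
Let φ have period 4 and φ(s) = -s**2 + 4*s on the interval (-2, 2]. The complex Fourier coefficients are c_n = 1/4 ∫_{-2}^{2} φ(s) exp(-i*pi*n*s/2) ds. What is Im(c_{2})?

Since φ is real-valued, Im(c_{2}) = -1/4 ∫_{-2}^{2} φ(s) sin(pi*s) ds = -b_{2}/2.
Integrating by parts twice (tabular method), an antiderivative of (-s**2 + 4*s) sin(pi*s) is s**2*cos(pi*s)/pi - 2*s*sin(pi*s)/pi**2 - 4*s*cos(pi*s)/pi + 4*sin(pi*s)/pi**2 - 2*cos(pi*s)/pi**3; evaluating from -2 to 2: ∫_{-2}^{2} (-s**2 + 4*s) sin(pi*s) ds = (-4/pi - 2/pi**3) - (-2/pi**3 + 12/pi) = -16/pi.
Hence Im(c_{2}) = (-1/4)·(-16/pi) = 4/pi.

4/pi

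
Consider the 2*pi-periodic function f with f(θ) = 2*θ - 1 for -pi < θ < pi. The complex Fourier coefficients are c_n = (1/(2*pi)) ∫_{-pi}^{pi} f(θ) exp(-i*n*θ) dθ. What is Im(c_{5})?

Since f is real-valued, Im(c_{5}) = -(1/(2*pi)) ∫_{-pi}^{pi} f(θ) sin(5*θ) dθ = -b_{5}/2.
Integrating by parts (boundary term plus one more integral), an antiderivative of (2*θ - 1) sin(5*θ) is -2*θ*cos(5*θ)/5 + 2*sin(5*θ)/25 + cos(5*θ)/5; evaluating from -pi to pi: ∫_{-pi}^{pi} (2*θ - 1) sin(5*θ) dθ = (-1/5 + 2*pi/5) - (-2*pi/5 - 1/5) = 4*pi/5.
Hence Im(c_{5}) = (-1/(2*pi))·(4*pi/5) = -2/5.

-2/5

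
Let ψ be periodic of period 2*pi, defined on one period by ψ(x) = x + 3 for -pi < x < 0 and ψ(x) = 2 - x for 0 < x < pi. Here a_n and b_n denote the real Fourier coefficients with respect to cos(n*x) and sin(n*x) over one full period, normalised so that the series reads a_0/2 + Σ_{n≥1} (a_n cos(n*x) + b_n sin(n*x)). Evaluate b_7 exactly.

-2/(7*pi)

b_7 = 1/pi ∫_{-pi}^{pi} ψ(x) sin(7*x) dx.
Split the integral at the breakpoints.
Integrating by parts (boundary term plus one more integral), an antiderivative of (x + 3) sin(7*x) is -x*cos(7*x)/7 + sin(7*x)/49 - 3*cos(7*x)/7; evaluating from -pi to 0: ∫_{-pi}^{0} (x + 3) sin(7*x) dx = (-3/7) - (3/7 - pi/7) = -6/7 + pi/7.
Integrating by parts (boundary term plus one more integral), an antiderivative of (2 - x) sin(7*x) is x*cos(7*x)/7 - sin(7*x)/49 - 2*cos(7*x)/7; evaluating from 0 to pi: ∫_{0}^{pi} (2 - x) sin(7*x) dx = (2/7 - pi/7) - (-2/7) = 4/7 - pi/7.
Summing the pieces and multiplying by (1/pi) gives b_7 = -2/(7*pi).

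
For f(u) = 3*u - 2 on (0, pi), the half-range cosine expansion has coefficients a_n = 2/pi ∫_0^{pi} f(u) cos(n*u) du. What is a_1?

-12/pi

a_1 = 2/pi ∫_0^{pi} (3*u - 2) cos(u) du.
Integrating by parts (boundary term plus one more integral), an antiderivative of (3*u - 2) cos(u) is 3*u*sin(u) - 2*sin(u) + 3*cos(u); evaluating from 0 to pi: ∫_{0}^{pi} (3*u - 2) cos(u) du = (-3) - (3) = -6.
Hence a_1 = (2/pi)·(-6) = -12/pi.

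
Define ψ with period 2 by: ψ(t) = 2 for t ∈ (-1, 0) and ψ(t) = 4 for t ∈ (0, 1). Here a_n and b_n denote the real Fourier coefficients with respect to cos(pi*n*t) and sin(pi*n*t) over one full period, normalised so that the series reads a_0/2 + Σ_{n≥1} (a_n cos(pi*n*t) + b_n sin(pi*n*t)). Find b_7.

b_7 = ∫_{-1}^{1} ψ(t) sin(7*pi*t) dt.
Split the integral at the breakpoints.
Directly, an antiderivative of (2) sin(7*pi*t) is -2*cos(7*pi*t)/(7*pi); evaluating from -1 to 0: ∫_{-1}^{0} (2) sin(7*pi*t) dt = (-2/(7*pi)) - (2/(7*pi)) = -4/(7*pi).
Directly, an antiderivative of (4) sin(7*pi*t) is -4*cos(7*pi*t)/(7*pi); evaluating from 0 to 1: ∫_{0}^{1} (4) sin(7*pi*t) dt = (4/(7*pi)) - (-4/(7*pi)) = 8/(7*pi).
Summing the pieces gives b_7 = 4/(7*pi).

4/(7*pi)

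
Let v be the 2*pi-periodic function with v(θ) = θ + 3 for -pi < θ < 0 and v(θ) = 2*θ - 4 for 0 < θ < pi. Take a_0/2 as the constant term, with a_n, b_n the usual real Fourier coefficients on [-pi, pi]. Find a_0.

a_0 = 1/pi ∫_{-pi}^{pi} v(θ) dθ = 1/pi · (pi*(-2 + pi)/2) = -1 + pi/2.

-1 + pi/2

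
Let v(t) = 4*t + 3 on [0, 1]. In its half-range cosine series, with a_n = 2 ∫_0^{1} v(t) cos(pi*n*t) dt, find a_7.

a_7 = 2 ∫_0^{1} (4*t + 3) cos(7*pi*t) dt.
Integrating by parts (boundary term plus one more integral), an antiderivative of (4*t + 3) cos(7*pi*t) is 4*t*sin(7*pi*t)/(7*pi) + 3*sin(7*pi*t)/(7*pi) + 4*cos(7*pi*t)/(49*pi**2); evaluating from 0 to 1: ∫_{0}^{1} (4*t + 3) cos(7*pi*t) dt = (-4/(49*pi**2)) - (4/(49*pi**2)) = -8/(49*pi**2).
Hence a_7 = 2·(-8/(49*pi**2)) = -16/(49*pi**2).

-16/(49*pi**2)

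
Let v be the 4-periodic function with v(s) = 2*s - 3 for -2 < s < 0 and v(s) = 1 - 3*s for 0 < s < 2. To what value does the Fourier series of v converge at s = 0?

-1

At s = 0 the one-sided limits are v(0^-) = -3 and v(0^+) = 1.
By Dirichlet's theorem the series converges to their average, [(-3) + (1)]/2 = -1.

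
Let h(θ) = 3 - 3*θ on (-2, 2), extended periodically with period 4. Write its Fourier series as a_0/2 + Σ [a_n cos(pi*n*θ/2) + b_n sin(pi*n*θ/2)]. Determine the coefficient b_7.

b_7 = 1/2 ∫_{-2}^{2} h(θ) sin(7*pi*θ/2) dθ.
Integrating by parts (boundary term plus one more integral), an antiderivative of (3 - 3*θ) sin(7*pi*θ/2) is 6*θ*cos(7*pi*θ/2)/(7*pi) - 12*sin(7*pi*θ/2)/(49*pi**2) - 6*cos(7*pi*θ/2)/(7*pi); evaluating from -2 to 2: ∫_{-2}^{2} (3 - 3*θ) sin(7*pi*θ/2) dθ = (-6/(7*pi)) - (18/(7*pi)) = -24/(7*pi).
Hence b_7 = (1/2)·(-24/(7*pi)) = -12/(7*pi).

-12/(7*pi)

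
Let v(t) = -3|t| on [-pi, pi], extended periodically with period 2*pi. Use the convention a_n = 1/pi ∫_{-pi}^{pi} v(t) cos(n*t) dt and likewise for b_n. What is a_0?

-3*pi

a_0 = 1/pi ∫_{-pi}^{pi} v(t) dt = 1/pi · (-3*pi**2) = -3*pi.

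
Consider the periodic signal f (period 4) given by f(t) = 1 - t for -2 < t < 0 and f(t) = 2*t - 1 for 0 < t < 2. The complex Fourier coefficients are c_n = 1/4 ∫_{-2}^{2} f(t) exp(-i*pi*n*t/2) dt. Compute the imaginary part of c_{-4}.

-1/(4*pi)

Since f is real-valued, Im(c_{-4}) = -1/4 ∫_{-2}^{2} f(t) sin(-2*pi*t) dt = b_{4}/2.
Split the integral at the breakpoints.
Integrating by parts (boundary term plus one more integral), an antiderivative of (1 - t) sin(-2*pi*t) is -t*cos(2*pi*t)/(2*pi) + sin(2*pi*t)/(4*pi**2) + cos(2*pi*t)/(2*pi); evaluating from -2 to 0: ∫_{-2}^{0} (1 - t) sin(-2*pi*t) dt = (1/(2*pi)) - (3/(2*pi)) = -1/pi.
Integrating by parts (boundary term plus one more integral), an antiderivative of (2*t - 1) sin(-2*pi*t) is t*cos(2*pi*t)/pi - sin(2*pi*t)/(2*pi**2) - cos(2*pi*t)/(2*pi); evaluating from 0 to 2: ∫_{0}^{2} (2*t - 1) sin(-2*pi*t) dt = (3/(2*pi)) - (-1/(2*pi)) = 2/pi.
So ∫_{-2}^{2} f(t) sin(-2*pi*t) dt = 1/pi.
Hence Im(c_{-4}) = (-1/4)·(1/pi) = -1/(4*pi).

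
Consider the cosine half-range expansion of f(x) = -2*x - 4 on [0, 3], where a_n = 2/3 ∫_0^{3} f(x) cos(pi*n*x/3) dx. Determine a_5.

a_5 = 2/3 ∫_0^{3} (-2*x - 4) cos(5*pi*x/3) dx.
Integrating by parts (boundary term plus one more integral), an antiderivative of (-2*x - 4) cos(5*pi*x/3) is -6*x*sin(5*pi*x/3)/(5*pi) - 12*sin(5*pi*x/3)/(5*pi) - 18*cos(5*pi*x/3)/(25*pi**2); evaluating from 0 to 3: ∫_{0}^{3} (-2*x - 4) cos(5*pi*x/3) dx = (18/(25*pi**2)) - (-18/(25*pi**2)) = 36/(25*pi**2).
Hence a_5 = (2/3)·(36/(25*pi**2)) = 24/(25*pi**2).

24/(25*pi**2)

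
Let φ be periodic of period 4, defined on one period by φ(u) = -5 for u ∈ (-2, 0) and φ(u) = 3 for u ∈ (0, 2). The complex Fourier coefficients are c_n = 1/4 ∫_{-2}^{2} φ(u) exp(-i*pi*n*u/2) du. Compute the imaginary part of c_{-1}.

Since φ is real-valued, Im(c_{-1}) = -1/4 ∫_{-2}^{2} φ(u) sin(-pi*u/2) du = b_{1}/2.
Split the integral at the breakpoints.
Directly, an antiderivative of (-5) sin(-pi*u/2) is -10*cos(pi*u/2)/pi; evaluating from -2 to 0: ∫_{-2}^{0} (-5) sin(-pi*u/2) du = (-10/pi) - (10/pi) = -20/pi.
Directly, an antiderivative of (3) sin(-pi*u/2) is 6*cos(pi*u/2)/pi; evaluating from 0 to 2: ∫_{0}^{2} (3) sin(-pi*u/2) du = (-6/pi) - (6/pi) = -12/pi.
So ∫_{-2}^{2} φ(u) sin(-pi*u/2) du = -32/pi.
Hence Im(c_{-1}) = (-1/4)·(-32/pi) = 8/pi.

8/pi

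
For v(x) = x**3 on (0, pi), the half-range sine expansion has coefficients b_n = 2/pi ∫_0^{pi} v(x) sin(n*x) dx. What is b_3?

-4/9 + 2*pi**2/3

b_3 = 2/pi ∫_0^{pi} (x**3) sin(3*x) dx.
Integrating by parts three times (tabular method), an antiderivative of (x**3) sin(3*x) is -x**3*cos(3*x)/3 + x**2*sin(3*x)/3 + 2*x*cos(3*x)/9 - 2*sin(3*x)/27; evaluating from 0 to pi: ∫_{0}^{pi} (x**3) sin(3*x) dx = (pi*(-2 + 3*pi**2)/9) - (0) = pi*(-2 + 3*pi**2)/9.
Hence b_3 = (2/pi)·(pi*(-2 + 3*pi**2)/9) = -4/9 + 2*pi**2/3.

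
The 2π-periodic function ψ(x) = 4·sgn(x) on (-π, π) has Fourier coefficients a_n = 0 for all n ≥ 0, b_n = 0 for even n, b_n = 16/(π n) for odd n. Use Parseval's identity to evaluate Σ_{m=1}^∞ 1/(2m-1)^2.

pi**2/8

Parseval: Σ b_n^2 = (1/π) ∫_{-π}^{π} ψ(x)^2 dx = 32.
Only odd n contribute, with b_n^2 = 256/(π^2 n^2), so Σ_{m≥1} 1/(2m-1)^2 = π^2·(32)/256 = pi**2/8.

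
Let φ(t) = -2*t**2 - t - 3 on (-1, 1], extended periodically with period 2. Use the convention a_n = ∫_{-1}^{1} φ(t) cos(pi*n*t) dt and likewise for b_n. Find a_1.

a_1 = ∫_{-1}^{1} φ(t) cos(pi*t) dt.
Integrating by parts twice (tabular method), an antiderivative of (-2*t**2 - t - 3) cos(pi*t) is -2*t**2*sin(pi*t)/pi - t*sin(pi*t)/pi - 4*t*cos(pi*t)/pi**2 - 3*sin(pi*t)/pi + 4*sin(pi*t)/pi**3 - cos(pi*t)/pi**2; evaluating from -1 to 1: ∫_{-1}^{1} (-2*t**2 - t - 3) cos(pi*t) dt = (5/pi**2) - (-3/pi**2) = 8/pi**2.
Hence a_1 = 8/pi**2.

8/pi**2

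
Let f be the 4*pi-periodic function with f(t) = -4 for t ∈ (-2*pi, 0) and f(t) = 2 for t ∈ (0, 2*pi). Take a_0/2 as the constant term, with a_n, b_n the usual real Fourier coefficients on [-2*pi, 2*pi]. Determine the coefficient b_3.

4/pi

b_3 = (1/(2*pi)) ∫_{-2*pi}^{2*pi} f(t) sin(3*t/2) dt.
Split the integral at the breakpoints.
Directly, an antiderivative of (-4) sin(3*t/2) is 8*cos(3*t/2)/3; evaluating from -2*pi to 0: ∫_{-2*pi}^{0} (-4) sin(3*t/2) dt = (8/3) - (-8/3) = 16/3.
Directly, an antiderivative of (2) sin(3*t/2) is -4*cos(3*t/2)/3; evaluating from 0 to 2*pi: ∫_{0}^{2*pi} (2) sin(3*t/2) dt = (4/3) - (-4/3) = 8/3.
Summing the pieces and multiplying by (1/(2*pi)) gives b_3 = 4/pi.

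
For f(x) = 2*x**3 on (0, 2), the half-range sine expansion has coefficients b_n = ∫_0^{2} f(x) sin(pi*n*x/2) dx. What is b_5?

b_5 = ∫_0^{2} (2*x**3) sin(5*pi*x/2) dx.
Integrating by parts three times (tabular method), an antiderivative of (2*x**3) sin(5*pi*x/2) is -4*x**3*cos(5*pi*x/2)/(5*pi) + 24*x**2*sin(5*pi*x/2)/(25*pi**2) + 96*x*cos(5*pi*x/2)/(125*pi**3) - 192*sin(5*pi*x/2)/(625*pi**4); evaluating from 0 to 2: ∫_{0}^{2} (2*x**3) sin(5*pi*x/2) dx = (32*(-6 + 25*pi**2)/(125*pi**3)) - (0) = 32*(-6 + 25*pi**2)/(125*pi**3).
Hence b_5 = 32*(-6 + 25*pi**2)/(125*pi**3).

32*(-6 + 25*pi**2)/(125*pi**3)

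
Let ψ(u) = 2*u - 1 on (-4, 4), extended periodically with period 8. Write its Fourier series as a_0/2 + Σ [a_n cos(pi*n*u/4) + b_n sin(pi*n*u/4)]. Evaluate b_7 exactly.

b_7 = 1/4 ∫_{-4}^{4} ψ(u) sin(7*pi*u/4) du.
Integrating by parts (boundary term plus one more integral), an antiderivative of (2*u - 1) sin(7*pi*u/4) is -8*u*cos(7*pi*u/4)/(7*pi) + 32*sin(7*pi*u/4)/(49*pi**2) + 4*cos(7*pi*u/4)/(7*pi); evaluating from -4 to 4: ∫_{-4}^{4} (2*u - 1) sin(7*pi*u/4) du = (4/pi) - (-36/(7*pi)) = 64/(7*pi).
Hence b_7 = (1/4)·(64/(7*pi)) = 16/(7*pi).

16/(7*pi)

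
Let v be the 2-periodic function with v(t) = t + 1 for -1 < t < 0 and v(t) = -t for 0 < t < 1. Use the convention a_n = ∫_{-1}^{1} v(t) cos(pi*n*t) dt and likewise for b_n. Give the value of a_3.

a_3 = ∫_{-1}^{1} v(t) cos(3*pi*t) dt.
Split the integral at the breakpoints.
Integrating by parts (boundary term plus one more integral), an antiderivative of (t + 1) cos(3*pi*t) is t*sin(3*pi*t)/(3*pi) + sin(3*pi*t)/(3*pi) + cos(3*pi*t)/(9*pi**2); evaluating from -1 to 0: ∫_{-1}^{0} (t + 1) cos(3*pi*t) dt = (1/(9*pi**2)) - (-1/(9*pi**2)) = 2/(9*pi**2).
Integrating by parts (boundary term plus one more integral), an antiderivative of (-t) cos(3*pi*t) is -t*sin(3*pi*t)/(3*pi) - cos(3*pi*t)/(9*pi**2); evaluating from 0 to 1: ∫_{0}^{1} (-t) cos(3*pi*t) dt = (1/(9*pi**2)) - (-1/(9*pi**2)) = 2/(9*pi**2).
Summing the pieces gives a_3 = 4/(9*pi**2).

4/(9*pi**2)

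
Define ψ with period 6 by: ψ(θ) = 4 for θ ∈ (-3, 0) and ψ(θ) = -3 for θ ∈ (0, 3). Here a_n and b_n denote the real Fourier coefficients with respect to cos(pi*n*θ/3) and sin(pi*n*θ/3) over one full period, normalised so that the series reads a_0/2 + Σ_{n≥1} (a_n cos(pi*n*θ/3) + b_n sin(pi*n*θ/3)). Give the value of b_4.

b_4 = 1/3 ∫_{-3}^{3} ψ(θ) sin(4*pi*θ/3) dθ.
Split the integral at the breakpoints.
Directly, an antiderivative of (4) sin(4*pi*θ/3) is -3*cos(4*pi*θ/3)/pi; evaluating from -3 to 0: ∫_{-3}^{0} (4) sin(4*pi*θ/3) dθ = (-3/pi) - (-3/pi) = 0.
Directly, an antiderivative of (-3) sin(4*pi*θ/3) is 9*cos(4*pi*θ/3)/(4*pi); evaluating from 0 to 3: ∫_{0}^{3} (-3) sin(4*pi*θ/3) dθ = (9/(4*pi)) - (9/(4*pi)) = 0.
Summing the pieces and multiplying by (1/3) gives b_4 = 0.

0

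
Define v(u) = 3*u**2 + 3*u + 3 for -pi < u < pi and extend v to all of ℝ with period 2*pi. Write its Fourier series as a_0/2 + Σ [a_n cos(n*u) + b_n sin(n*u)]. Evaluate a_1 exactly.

a_1 = 1/pi ∫_{-pi}^{pi} v(u) cos(u) du.
Integrating by parts twice (tabular method), an antiderivative of (3*u**2 + 3*u + 3) cos(u) is 3*u**2*sin(u) + 3*u*sin(u) + 6*u*cos(u) - 3*sin(u) + 3*cos(u); evaluating from -pi to pi: ∫_{-pi}^{pi} (3*u**2 + 3*u + 3) cos(u) du = (-6*pi - 3) - (-3 + 6*pi) = -12*pi.
Hence a_1 = (1/pi)·(-12*pi) = -12.

-12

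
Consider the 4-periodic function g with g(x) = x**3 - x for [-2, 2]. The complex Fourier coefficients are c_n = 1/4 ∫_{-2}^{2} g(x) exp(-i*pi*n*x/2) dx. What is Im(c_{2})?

Since g is real-valued, Im(c_{2}) = -1/4 ∫_{-2}^{2} g(x) sin(pi*x) dx = -b_{2}/2.
g is odd and sin(pi*x) is odd, so the integrand is even: ∫_{-2}^{2} g(x) sin(pi*x) dx = 2∫_0^{2} g(x) sin(pi*x) dx.
Integrating by parts three times (tabular method), an antiderivative of (x**3 - x) sin(pi*x) is -x**3*cos(pi*x)/pi + 3*x**2*sin(pi*x)/pi**2 + 6*x*cos(pi*x)/pi**3 + x*cos(pi*x)/pi - sin(pi*x)/pi**2 - 6*sin(pi*x)/pi**4; evaluating from 0 to 2: ∫_{0}^{2} (x**3 - x) sin(pi*x) dx = (-6/pi + 12/pi**3) - (0) = -6/pi + 12/pi**3.
So ∫_{-2}^{2} g(x) sin(pi*x) dx = -12/pi + 24/pi**3.
Hence Im(c_{2}) = (-1/4)·(-12/pi + 24/pi**3) = -6/pi**3 + 3/pi.

-6/pi**3 + 3/pi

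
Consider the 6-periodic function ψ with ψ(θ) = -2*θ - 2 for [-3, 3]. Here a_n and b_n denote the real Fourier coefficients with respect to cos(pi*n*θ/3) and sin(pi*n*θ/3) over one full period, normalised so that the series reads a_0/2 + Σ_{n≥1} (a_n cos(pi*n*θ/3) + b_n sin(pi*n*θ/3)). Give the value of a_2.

a_2 = 1/3 ∫_{-3}^{3} ψ(θ) cos(2*pi*θ/3) dθ.
Integrating by parts (boundary term plus one more integral), an antiderivative of (-2*θ - 2) cos(2*pi*θ/3) is -3*θ*sin(2*pi*θ/3)/pi - 3*sin(2*pi*θ/3)/pi - 9*cos(2*pi*θ/3)/(2*pi**2); evaluating from -3 to 3: ∫_{-3}^{3} (-2*θ - 2) cos(2*pi*θ/3) dθ = (-9/(2*pi**2)) - (-9/(2*pi**2)) = 0.
Hence a_2 = (1/3)·(0) = 0.

0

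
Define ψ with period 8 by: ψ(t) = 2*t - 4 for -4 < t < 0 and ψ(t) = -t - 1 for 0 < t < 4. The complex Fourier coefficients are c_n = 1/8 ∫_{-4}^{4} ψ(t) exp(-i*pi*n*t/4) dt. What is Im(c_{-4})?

Since ψ is real-valued, Im(c_{-4}) = -1/8 ∫_{-4}^{4} ψ(t) sin(-pi*t) dt = b_{4}/2.
Split the integral at the breakpoints.
Integrating by parts (boundary term plus one more integral), an antiderivative of (2*t - 4) sin(-pi*t) is 2*t*cos(pi*t)/pi - 2*sin(pi*t)/pi**2 - 4*cos(pi*t)/pi; evaluating from -4 to 0: ∫_{-4}^{0} (2*t - 4) sin(-pi*t) dt = (-4/pi) - (-12/pi) = 8/pi.
Integrating by parts (boundary term plus one more integral), an antiderivative of (-t - 1) sin(-pi*t) is -t*cos(pi*t)/pi + sin(pi*t)/pi**2 - cos(pi*t)/pi; evaluating from 0 to 4: ∫_{0}^{4} (-t - 1) sin(-pi*t) dt = (-5/pi) - (-1/pi) = -4/pi.
So ∫_{-4}^{4} ψ(t) sin(-pi*t) dt = 4/pi.
Hence Im(c_{-4}) = (-1/8)·(4/pi) = -1/(2*pi).

-1/(2*pi)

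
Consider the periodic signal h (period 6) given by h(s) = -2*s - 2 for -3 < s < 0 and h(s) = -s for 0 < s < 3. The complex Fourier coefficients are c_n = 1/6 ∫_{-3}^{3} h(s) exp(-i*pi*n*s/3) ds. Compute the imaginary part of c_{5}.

1/(2*pi)

Since h is real-valued, Im(c_{5}) = -1/6 ∫_{-3}^{3} h(s) sin(5*pi*s/3) ds = -b_{5}/2.
Split the integral at the breakpoints.
Integrating by parts (boundary term plus one more integral), an antiderivative of (-2*s - 2) sin(5*pi*s/3) is 6*s*cos(5*pi*s/3)/(5*pi) - 18*sin(5*pi*s/3)/(25*pi**2) + 6*cos(5*pi*s/3)/(5*pi); evaluating from -3 to 0: ∫_{-3}^{0} (-2*s - 2) sin(5*pi*s/3) ds = (6/(5*pi)) - (12/(5*pi)) = -6/(5*pi).
Integrating by parts (boundary term plus one more integral), an antiderivative of (-s) sin(5*pi*s/3) is 3*s*cos(5*pi*s/3)/(5*pi) - 9*sin(5*pi*s/3)/(25*pi**2); evaluating from 0 to 3: ∫_{0}^{3} (-s) sin(5*pi*s/3) ds = (-9/(5*pi)) - (0) = -9/(5*pi).
So ∫_{-3}^{3} h(s) sin(5*pi*s/3) ds = -3/pi.
Hence Im(c_{5}) = (-1/6)·(-3/pi) = 1/(2*pi).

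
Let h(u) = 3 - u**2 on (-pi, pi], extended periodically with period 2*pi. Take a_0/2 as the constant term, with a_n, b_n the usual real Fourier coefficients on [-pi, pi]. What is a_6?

-1/9

a_6 = 1/pi ∫_{-pi}^{pi} h(u) cos(6*u) du.
h is even and cos(6*u) is even, so the integrand is even and a_6 = 2/pi ∫_0^{pi} h(u) cos(6*u) du.
Integrating by parts twice (tabular method), an antiderivative of (3 - u**2) cos(6*u) is -u**2*sin(6*u)/6 - u*cos(6*u)/18 + 55*sin(6*u)/108; evaluating from 0 to pi: ∫_{0}^{pi} (3 - u**2) cos(6*u) du = (-pi/18) - (0) = -pi/18.
Hence a_6 = (2/pi)·(-pi/18) = -1/9.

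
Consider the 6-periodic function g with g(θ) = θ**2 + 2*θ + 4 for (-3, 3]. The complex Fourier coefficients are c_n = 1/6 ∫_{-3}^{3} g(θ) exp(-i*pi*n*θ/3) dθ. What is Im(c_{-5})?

Since g is real-valued, Im(c_{-5}) = -1/6 ∫_{-3}^{3} g(θ) sin(-5*pi*θ/3) dθ = b_{5}/2.
Integrating by parts twice (tabular method), an antiderivative of (θ**2 + 2*θ + 4) sin(-5*pi*θ/3) is 3*θ**2*cos(5*pi*θ/3)/(5*pi) - 18*θ*sin(5*pi*θ/3)/(25*pi**2) + 6*θ*cos(5*pi*θ/3)/(5*pi) - 18*sin(5*pi*θ/3)/(25*pi**2) - 54*cos(5*pi*θ/3)/(125*pi**3) + 12*cos(5*pi*θ/3)/(5*pi); evaluating from -3 to 3: ∫_{-3}^{3} (θ**2 + 2*θ + 4) sin(-5*pi*θ/3) dθ = (3*(18 - 475*pi**2)/(125*pi**3)) - (3*(18 - 175*pi**2)/(125*pi**3)) = -36/(5*pi).
Hence Im(c_{-5}) = (-1/6)·(-36/(5*pi)) = 6/(5*pi).

6/(5*pi)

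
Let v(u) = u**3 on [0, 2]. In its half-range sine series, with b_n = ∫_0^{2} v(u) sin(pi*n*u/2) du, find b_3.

16*(-2 + 3*pi**2)/(9*pi**3)

b_3 = ∫_0^{2} (u**3) sin(3*pi*u/2) du.
Integrating by parts three times (tabular method), an antiderivative of (u**3) sin(3*pi*u/2) is -2*u**3*cos(3*pi*u/2)/(3*pi) + 4*u**2*sin(3*pi*u/2)/(3*pi**2) + 16*u*cos(3*pi*u/2)/(9*pi**3) - 32*sin(3*pi*u/2)/(27*pi**4); evaluating from 0 to 2: ∫_{0}^{2} (u**3) sin(3*pi*u/2) du = (16*(-2 + 3*pi**2)/(9*pi**3)) - (0) = 16*(-2 + 3*pi**2)/(9*pi**3).
Hence b_3 = 16*(-2 + 3*pi**2)/(9*pi**3).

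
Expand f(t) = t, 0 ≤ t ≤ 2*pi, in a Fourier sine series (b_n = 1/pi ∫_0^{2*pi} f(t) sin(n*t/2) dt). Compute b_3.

b_3 = 1/pi ∫_0^{2*pi} (t) sin(3*t/2) dt.
Integrating by parts (boundary term plus one more integral), an antiderivative of (t) sin(3*t/2) is -2*t*cos(3*t/2)/3 + 4*sin(3*t/2)/9; evaluating from 0 to 2*pi: ∫_{0}^{2*pi} (t) sin(3*t/2) dt = (4*pi/3) - (0) = 4*pi/3.
Hence b_3 = (1/pi)·(4*pi/3) = 4/3.

4/3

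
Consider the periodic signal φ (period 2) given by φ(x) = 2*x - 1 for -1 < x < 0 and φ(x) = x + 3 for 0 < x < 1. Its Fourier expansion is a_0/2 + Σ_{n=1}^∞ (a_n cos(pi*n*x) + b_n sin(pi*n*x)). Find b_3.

b_3 = ∫_{-1}^{1} φ(x) sin(3*pi*x) dx.
Split the integral at the breakpoints.
Integrating by parts (boundary term plus one more integral), an antiderivative of (2*x - 1) sin(3*pi*x) is -2*x*cos(3*pi*x)/(3*pi) + 2*sin(3*pi*x)/(9*pi**2) + cos(3*pi*x)/(3*pi); evaluating from -1 to 0: ∫_{-1}^{0} (2*x - 1) sin(3*pi*x) dx = (1/(3*pi)) - (-1/pi) = 4/(3*pi).
Integrating by parts (boundary term plus one more integral), an antiderivative of (x + 3) sin(3*pi*x) is -x*cos(3*pi*x)/(3*pi) + sin(3*pi*x)/(9*pi**2) - cos(3*pi*x)/pi; evaluating from 0 to 1: ∫_{0}^{1} (x + 3) sin(3*pi*x) dx = (4/(3*pi)) - (-1/pi) = 7/(3*pi).
Summing the pieces gives b_3 = 11/(3*pi).

11/(3*pi)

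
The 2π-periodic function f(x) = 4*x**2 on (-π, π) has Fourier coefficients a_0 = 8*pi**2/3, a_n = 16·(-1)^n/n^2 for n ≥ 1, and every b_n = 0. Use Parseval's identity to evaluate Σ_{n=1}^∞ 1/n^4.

Parseval: a_0^2/2 + Σ a_n^2 = (1/π) ∫_{-π}^{π} f(x)^2 dx = 32*pi**4/5.
Subtract a_0^2/2 = 32*pi**4/9: Σ a_n^2 = 128*pi**4/45.
Since a_n^2 = 256/n^4, Σ 1/n^4 = pi**4/90.

pi**4/90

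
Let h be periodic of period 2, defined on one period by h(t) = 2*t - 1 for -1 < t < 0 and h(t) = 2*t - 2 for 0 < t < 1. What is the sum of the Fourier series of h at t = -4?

t = -4 differs from t = 0 by -2 full period(s), and the series is 2-periodic.
At t = 0 the one-sided limits are h(0^-) = -1 and h(0^+) = -2.
By Dirichlet's theorem the series converges to their average, [(-1) + (-2)]/2 = -3/2.

-3/2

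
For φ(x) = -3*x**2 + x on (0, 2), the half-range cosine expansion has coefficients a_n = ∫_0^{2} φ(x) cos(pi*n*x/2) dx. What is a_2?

-12/pi**2

a_2 = ∫_0^{2} (-3*x**2 + x) cos(pi*x) dx.
Integrating by parts twice (tabular method), an antiderivative of (-3*x**2 + x) cos(pi*x) is -3*x**2*sin(pi*x)/pi + x*sin(pi*x)/pi - 6*x*cos(pi*x)/pi**2 + 6*sin(pi*x)/pi**3 + cos(pi*x)/pi**2; evaluating from 0 to 2: ∫_{0}^{2} (-3*x**2 + x) cos(pi*x) dx = (-11/pi**2) - (pi**(-2)) = -12/pi**2.
Hence a_2 = -12/pi**2.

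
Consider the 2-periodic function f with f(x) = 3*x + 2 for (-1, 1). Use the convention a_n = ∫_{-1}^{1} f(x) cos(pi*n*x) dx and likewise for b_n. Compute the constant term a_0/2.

a_0 = ∫_{-1}^{1} f(x) dx = 4.
So the constant term a_0/2 = 2.

2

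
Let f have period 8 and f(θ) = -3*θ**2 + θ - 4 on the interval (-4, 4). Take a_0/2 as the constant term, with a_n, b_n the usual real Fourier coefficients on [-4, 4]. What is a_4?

-12/pi**2

a_4 = 1/4 ∫_{-4}^{4} f(θ) cos(pi*θ) dθ.
Integrating by parts twice (tabular method), an antiderivative of (-3*θ**2 + θ - 4) cos(pi*θ) is -3*θ**2*sin(pi*θ)/pi + θ*sin(pi*θ)/pi - 6*θ*cos(pi*θ)/pi**2 - 4*sin(pi*θ)/pi + 6*sin(pi*θ)/pi**3 + cos(pi*θ)/pi**2; evaluating from -4 to 4: ∫_{-4}^{4} (-3*θ**2 + θ - 4) cos(pi*θ) dθ = (-23/pi**2) - (25/pi**2) = -48/pi**2.
Hence a_4 = (1/4)·(-48/pi**2) = -12/pi**2.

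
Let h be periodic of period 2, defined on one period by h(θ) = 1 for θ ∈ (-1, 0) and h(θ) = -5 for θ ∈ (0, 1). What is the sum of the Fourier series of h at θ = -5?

θ = -5 differs from θ = -1 by -2 full period(s), and the series is 2-periodic.
At θ = -1 the one-sided limits are h(-1^-) = -5 and h(-1^+) = 1.
By Dirichlet's theorem the series converges to their average, [(-5) + (1)]/2 = -2.

-2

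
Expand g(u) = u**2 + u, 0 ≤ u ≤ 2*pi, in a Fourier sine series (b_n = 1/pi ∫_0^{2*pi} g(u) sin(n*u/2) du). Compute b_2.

-4*pi - 2

b_2 = 1/pi ∫_0^{2*pi} (u**2 + u) sin(u) du.
Integrating by parts twice (tabular method), an antiderivative of (u**2 + u) sin(u) is -u**2*cos(u) + 2*u*sin(u) - u*cos(u) + sin(u) + 2*cos(u); evaluating from 0 to 2*pi: ∫_{0}^{2*pi} (u**2 + u) sin(u) du = (-4*pi**2 - 2*pi + 2) - (2) = -2*pi*(1 + 2*pi).
Hence b_2 = (1/pi)·(-2*pi*(1 + 2*pi)) = -4*pi - 2.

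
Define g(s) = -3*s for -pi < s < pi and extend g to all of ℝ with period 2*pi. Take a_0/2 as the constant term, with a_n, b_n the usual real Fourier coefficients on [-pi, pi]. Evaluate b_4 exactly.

b_4 = 1/pi ∫_{-pi}^{pi} g(s) sin(4*s) ds.
g is odd and sin(4*s) is odd, so the integrand is even and b_4 = 2/pi ∫_0^{pi} g(s) sin(4*s) ds.
Integrating by parts (boundary term plus one more integral), an antiderivative of (-3*s) sin(4*s) is 3*s*cos(4*s)/4 - 3*sin(4*s)/16; evaluating from 0 to pi: ∫_{0}^{pi} (-3*s) sin(4*s) ds = (3*pi/4) - (0) = 3*pi/4.
Hence b_4 = (2/pi)·(3*pi/4) = 3/2.

3/2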